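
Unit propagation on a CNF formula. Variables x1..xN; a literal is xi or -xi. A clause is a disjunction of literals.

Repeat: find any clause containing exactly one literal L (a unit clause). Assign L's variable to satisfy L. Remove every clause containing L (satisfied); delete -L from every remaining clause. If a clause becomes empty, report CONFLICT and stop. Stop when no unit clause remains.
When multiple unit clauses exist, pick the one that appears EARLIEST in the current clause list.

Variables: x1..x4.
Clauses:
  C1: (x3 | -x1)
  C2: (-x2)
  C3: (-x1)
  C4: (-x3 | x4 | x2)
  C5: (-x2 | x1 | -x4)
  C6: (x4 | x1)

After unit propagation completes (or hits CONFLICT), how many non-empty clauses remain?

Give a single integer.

unit clause [-2] forces x2=F; simplify:
  drop 2 from [-3, 4, 2] -> [-3, 4]
  satisfied 2 clause(s); 4 remain; assigned so far: [2]
unit clause [-1] forces x1=F; simplify:
  drop 1 from [4, 1] -> [4]
  satisfied 2 clause(s); 2 remain; assigned so far: [1, 2]
unit clause [4] forces x4=T; simplify:
  satisfied 2 clause(s); 0 remain; assigned so far: [1, 2, 4]

Answer: 0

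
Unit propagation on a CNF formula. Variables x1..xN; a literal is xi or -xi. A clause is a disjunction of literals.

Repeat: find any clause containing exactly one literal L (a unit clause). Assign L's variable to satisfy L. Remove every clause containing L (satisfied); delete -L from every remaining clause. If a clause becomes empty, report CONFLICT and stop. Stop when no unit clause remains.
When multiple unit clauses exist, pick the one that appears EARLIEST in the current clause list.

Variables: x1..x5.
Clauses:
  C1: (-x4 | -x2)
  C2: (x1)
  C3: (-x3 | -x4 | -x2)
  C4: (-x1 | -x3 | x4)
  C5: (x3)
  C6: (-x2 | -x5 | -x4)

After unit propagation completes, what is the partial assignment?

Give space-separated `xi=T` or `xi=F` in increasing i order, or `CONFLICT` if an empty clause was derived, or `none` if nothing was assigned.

unit clause [1] forces x1=T; simplify:
  drop -1 from [-1, -3, 4] -> [-3, 4]
  satisfied 1 clause(s); 5 remain; assigned so far: [1]
unit clause [3] forces x3=T; simplify:
  drop -3 from [-3, -4, -2] -> [-4, -2]
  drop -3 from [-3, 4] -> [4]
  satisfied 1 clause(s); 4 remain; assigned so far: [1, 3]
unit clause [4] forces x4=T; simplify:
  drop -4 from [-4, -2] -> [-2]
  drop -4 from [-4, -2] -> [-2]
  drop -4 from [-2, -5, -4] -> [-2, -5]
  satisfied 1 clause(s); 3 remain; assigned so far: [1, 3, 4]
unit clause [-2] forces x2=F; simplify:
  satisfied 3 clause(s); 0 remain; assigned so far: [1, 2, 3, 4]

Answer: x1=T x2=F x3=T x4=T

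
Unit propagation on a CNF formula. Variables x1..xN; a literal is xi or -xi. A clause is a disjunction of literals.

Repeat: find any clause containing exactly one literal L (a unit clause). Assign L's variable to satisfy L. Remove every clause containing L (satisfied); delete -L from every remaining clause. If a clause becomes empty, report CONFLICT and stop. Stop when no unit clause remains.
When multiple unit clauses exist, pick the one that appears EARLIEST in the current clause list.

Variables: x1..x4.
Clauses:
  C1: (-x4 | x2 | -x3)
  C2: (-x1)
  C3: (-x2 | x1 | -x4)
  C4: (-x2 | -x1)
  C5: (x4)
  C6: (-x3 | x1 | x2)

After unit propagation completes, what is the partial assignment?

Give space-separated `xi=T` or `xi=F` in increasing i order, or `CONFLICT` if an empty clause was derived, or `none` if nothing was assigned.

Answer: x1=F x2=F x3=F x4=T

Derivation:
unit clause [-1] forces x1=F; simplify:
  drop 1 from [-2, 1, -4] -> [-2, -4]
  drop 1 from [-3, 1, 2] -> [-3, 2]
  satisfied 2 clause(s); 4 remain; assigned so far: [1]
unit clause [4] forces x4=T; simplify:
  drop -4 from [-4, 2, -3] -> [2, -3]
  drop -4 from [-2, -4] -> [-2]
  satisfied 1 clause(s); 3 remain; assigned so far: [1, 4]
unit clause [-2] forces x2=F; simplify:
  drop 2 from [2, -3] -> [-3]
  drop 2 from [-3, 2] -> [-3]
  satisfied 1 clause(s); 2 remain; assigned so far: [1, 2, 4]
unit clause [-3] forces x3=F; simplify:
  satisfied 2 clause(s); 0 remain; assigned so far: [1, 2, 3, 4]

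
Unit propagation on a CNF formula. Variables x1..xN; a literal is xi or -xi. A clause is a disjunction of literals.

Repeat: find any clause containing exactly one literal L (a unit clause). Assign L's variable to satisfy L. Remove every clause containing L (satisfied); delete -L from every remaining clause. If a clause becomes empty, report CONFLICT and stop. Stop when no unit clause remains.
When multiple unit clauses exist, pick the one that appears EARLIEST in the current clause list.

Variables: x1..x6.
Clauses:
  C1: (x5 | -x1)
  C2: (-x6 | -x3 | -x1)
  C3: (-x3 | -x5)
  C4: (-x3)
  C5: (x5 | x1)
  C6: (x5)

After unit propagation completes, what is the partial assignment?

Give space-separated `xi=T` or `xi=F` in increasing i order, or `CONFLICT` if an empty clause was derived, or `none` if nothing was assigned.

unit clause [-3] forces x3=F; simplify:
  satisfied 3 clause(s); 3 remain; assigned so far: [3]
unit clause [5] forces x5=T; simplify:
  satisfied 3 clause(s); 0 remain; assigned so far: [3, 5]

Answer: x3=F x5=T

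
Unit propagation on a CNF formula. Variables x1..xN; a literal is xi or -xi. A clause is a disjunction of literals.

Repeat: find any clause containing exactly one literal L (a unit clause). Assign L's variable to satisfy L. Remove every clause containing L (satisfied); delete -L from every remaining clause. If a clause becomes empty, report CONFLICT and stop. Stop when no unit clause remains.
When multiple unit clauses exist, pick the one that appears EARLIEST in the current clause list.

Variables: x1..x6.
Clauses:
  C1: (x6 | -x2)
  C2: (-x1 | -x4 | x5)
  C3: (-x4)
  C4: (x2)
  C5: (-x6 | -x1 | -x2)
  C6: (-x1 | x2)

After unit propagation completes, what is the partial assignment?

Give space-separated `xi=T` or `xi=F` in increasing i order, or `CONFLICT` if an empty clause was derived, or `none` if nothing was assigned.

unit clause [-4] forces x4=F; simplify:
  satisfied 2 clause(s); 4 remain; assigned so far: [4]
unit clause [2] forces x2=T; simplify:
  drop -2 from [6, -2] -> [6]
  drop -2 from [-6, -1, -2] -> [-6, -1]
  satisfied 2 clause(s); 2 remain; assigned so far: [2, 4]
unit clause [6] forces x6=T; simplify:
  drop -6 from [-6, -1] -> [-1]
  satisfied 1 clause(s); 1 remain; assigned so far: [2, 4, 6]
unit clause [-1] forces x1=F; simplify:
  satisfied 1 clause(s); 0 remain; assigned so far: [1, 2, 4, 6]

Answer: x1=F x2=T x4=F x6=T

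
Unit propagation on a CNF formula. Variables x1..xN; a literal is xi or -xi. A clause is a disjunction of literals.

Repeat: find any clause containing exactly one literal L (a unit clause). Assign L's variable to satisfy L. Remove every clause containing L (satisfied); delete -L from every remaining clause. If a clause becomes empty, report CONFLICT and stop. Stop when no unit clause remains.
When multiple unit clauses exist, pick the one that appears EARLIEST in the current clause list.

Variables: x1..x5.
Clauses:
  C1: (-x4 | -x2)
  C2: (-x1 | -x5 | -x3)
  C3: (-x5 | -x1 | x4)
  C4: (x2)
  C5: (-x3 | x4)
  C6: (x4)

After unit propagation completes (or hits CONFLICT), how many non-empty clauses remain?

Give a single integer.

Answer: 3

Derivation:
unit clause [2] forces x2=T; simplify:
  drop -2 from [-4, -2] -> [-4]
  satisfied 1 clause(s); 5 remain; assigned so far: [2]
unit clause [-4] forces x4=F; simplify:
  drop 4 from [-5, -1, 4] -> [-5, -1]
  drop 4 from [-3, 4] -> [-3]
  drop 4 from [4] -> [] (empty!)
  satisfied 1 clause(s); 4 remain; assigned so far: [2, 4]
CONFLICT (empty clause)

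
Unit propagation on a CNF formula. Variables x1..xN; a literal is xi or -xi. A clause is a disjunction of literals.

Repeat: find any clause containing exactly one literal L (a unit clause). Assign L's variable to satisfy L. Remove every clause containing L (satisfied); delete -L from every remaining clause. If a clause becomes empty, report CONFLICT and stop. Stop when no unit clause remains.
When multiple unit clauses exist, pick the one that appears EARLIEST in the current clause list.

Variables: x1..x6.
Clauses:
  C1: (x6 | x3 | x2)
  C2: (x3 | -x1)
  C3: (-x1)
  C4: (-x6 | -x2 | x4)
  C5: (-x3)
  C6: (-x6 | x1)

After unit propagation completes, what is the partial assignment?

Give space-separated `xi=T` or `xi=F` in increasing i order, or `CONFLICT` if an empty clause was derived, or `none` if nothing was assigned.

unit clause [-1] forces x1=F; simplify:
  drop 1 from [-6, 1] -> [-6]
  satisfied 2 clause(s); 4 remain; assigned so far: [1]
unit clause [-3] forces x3=F; simplify:
  drop 3 from [6, 3, 2] -> [6, 2]
  satisfied 1 clause(s); 3 remain; assigned so far: [1, 3]
unit clause [-6] forces x6=F; simplify:
  drop 6 from [6, 2] -> [2]
  satisfied 2 clause(s); 1 remain; assigned so far: [1, 3, 6]
unit clause [2] forces x2=T; simplify:
  satisfied 1 clause(s); 0 remain; assigned so far: [1, 2, 3, 6]

Answer: x1=F x2=T x3=F x6=F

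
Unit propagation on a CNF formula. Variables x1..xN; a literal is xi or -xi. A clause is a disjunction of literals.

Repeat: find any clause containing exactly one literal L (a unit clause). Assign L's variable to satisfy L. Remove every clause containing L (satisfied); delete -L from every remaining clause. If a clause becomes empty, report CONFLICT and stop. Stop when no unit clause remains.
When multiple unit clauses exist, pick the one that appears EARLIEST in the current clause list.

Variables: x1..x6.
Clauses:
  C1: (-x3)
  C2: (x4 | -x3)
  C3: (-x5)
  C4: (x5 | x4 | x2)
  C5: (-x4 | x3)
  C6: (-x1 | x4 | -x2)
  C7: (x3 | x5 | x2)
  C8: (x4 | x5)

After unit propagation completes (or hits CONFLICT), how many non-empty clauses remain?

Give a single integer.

unit clause [-3] forces x3=F; simplify:
  drop 3 from [-4, 3] -> [-4]
  drop 3 from [3, 5, 2] -> [5, 2]
  satisfied 2 clause(s); 6 remain; assigned so far: [3]
unit clause [-5] forces x5=F; simplify:
  drop 5 from [5, 4, 2] -> [4, 2]
  drop 5 from [5, 2] -> [2]
  drop 5 from [4, 5] -> [4]
  satisfied 1 clause(s); 5 remain; assigned so far: [3, 5]
unit clause [-4] forces x4=F; simplify:
  drop 4 from [4, 2] -> [2]
  drop 4 from [-1, 4, -2] -> [-1, -2]
  drop 4 from [4] -> [] (empty!)
  satisfied 1 clause(s); 4 remain; assigned so far: [3, 4, 5]
CONFLICT (empty clause)

Answer: 3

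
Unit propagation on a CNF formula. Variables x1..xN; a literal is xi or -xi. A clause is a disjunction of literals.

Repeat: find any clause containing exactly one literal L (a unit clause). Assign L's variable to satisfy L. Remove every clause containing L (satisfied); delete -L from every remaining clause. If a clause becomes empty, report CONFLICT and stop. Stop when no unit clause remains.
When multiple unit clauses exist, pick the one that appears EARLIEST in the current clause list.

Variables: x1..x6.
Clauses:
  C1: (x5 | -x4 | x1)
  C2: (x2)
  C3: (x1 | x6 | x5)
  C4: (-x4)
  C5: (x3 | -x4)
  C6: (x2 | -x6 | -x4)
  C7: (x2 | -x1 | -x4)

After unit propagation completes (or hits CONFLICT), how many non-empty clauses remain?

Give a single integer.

unit clause [2] forces x2=T; simplify:
  satisfied 3 clause(s); 4 remain; assigned so far: [2]
unit clause [-4] forces x4=F; simplify:
  satisfied 3 clause(s); 1 remain; assigned so far: [2, 4]

Answer: 1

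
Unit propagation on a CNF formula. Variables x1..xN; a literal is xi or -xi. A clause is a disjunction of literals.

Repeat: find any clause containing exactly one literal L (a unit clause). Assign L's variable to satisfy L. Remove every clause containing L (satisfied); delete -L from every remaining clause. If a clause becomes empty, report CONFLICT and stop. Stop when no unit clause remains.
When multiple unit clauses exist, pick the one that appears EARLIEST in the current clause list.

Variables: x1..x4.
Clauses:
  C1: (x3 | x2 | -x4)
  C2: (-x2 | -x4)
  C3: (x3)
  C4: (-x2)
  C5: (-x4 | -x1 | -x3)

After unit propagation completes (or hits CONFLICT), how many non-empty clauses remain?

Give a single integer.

unit clause [3] forces x3=T; simplify:
  drop -3 from [-4, -1, -3] -> [-4, -1]
  satisfied 2 clause(s); 3 remain; assigned so far: [3]
unit clause [-2] forces x2=F; simplify:
  satisfied 2 clause(s); 1 remain; assigned so far: [2, 3]

Answer: 1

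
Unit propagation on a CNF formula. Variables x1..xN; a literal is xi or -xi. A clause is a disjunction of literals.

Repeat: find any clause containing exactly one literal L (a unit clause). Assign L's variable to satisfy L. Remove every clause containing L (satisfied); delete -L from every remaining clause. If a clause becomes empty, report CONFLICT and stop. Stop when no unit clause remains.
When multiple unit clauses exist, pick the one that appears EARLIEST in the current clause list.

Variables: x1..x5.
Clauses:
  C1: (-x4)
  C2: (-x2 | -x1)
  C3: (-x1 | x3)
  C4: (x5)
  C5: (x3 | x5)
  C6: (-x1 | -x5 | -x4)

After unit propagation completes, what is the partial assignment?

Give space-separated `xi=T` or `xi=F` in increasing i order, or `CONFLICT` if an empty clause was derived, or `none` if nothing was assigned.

Answer: x4=F x5=T

Derivation:
unit clause [-4] forces x4=F; simplify:
  satisfied 2 clause(s); 4 remain; assigned so far: [4]
unit clause [5] forces x5=T; simplify:
  satisfied 2 clause(s); 2 remain; assigned so far: [4, 5]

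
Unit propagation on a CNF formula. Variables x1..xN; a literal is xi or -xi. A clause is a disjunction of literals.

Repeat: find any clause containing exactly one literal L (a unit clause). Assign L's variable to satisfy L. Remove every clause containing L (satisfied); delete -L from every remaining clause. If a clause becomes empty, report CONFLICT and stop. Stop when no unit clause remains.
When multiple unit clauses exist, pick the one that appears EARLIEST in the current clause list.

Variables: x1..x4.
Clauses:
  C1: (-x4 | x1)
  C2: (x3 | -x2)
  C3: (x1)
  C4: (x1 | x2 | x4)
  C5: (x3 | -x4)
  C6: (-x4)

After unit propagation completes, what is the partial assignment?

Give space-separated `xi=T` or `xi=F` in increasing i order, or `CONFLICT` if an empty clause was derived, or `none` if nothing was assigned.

unit clause [1] forces x1=T; simplify:
  satisfied 3 clause(s); 3 remain; assigned so far: [1]
unit clause [-4] forces x4=F; simplify:
  satisfied 2 clause(s); 1 remain; assigned so far: [1, 4]

Answer: x1=T x4=F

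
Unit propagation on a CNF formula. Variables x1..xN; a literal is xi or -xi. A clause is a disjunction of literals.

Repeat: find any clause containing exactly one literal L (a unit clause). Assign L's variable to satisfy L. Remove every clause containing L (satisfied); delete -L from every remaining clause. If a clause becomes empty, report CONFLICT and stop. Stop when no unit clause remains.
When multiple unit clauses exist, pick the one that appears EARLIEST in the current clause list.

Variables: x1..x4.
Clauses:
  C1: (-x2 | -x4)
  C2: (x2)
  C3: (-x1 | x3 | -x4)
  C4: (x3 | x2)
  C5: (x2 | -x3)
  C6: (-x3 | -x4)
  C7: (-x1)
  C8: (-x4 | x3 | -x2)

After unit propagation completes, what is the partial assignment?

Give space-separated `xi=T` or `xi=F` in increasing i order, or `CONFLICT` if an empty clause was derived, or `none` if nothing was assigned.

unit clause [2] forces x2=T; simplify:
  drop -2 from [-2, -4] -> [-4]
  drop -2 from [-4, 3, -2] -> [-4, 3]
  satisfied 3 clause(s); 5 remain; assigned so far: [2]
unit clause [-4] forces x4=F; simplify:
  satisfied 4 clause(s); 1 remain; assigned so far: [2, 4]
unit clause [-1] forces x1=F; simplify:
  satisfied 1 clause(s); 0 remain; assigned so far: [1, 2, 4]

Answer: x1=F x2=T x4=F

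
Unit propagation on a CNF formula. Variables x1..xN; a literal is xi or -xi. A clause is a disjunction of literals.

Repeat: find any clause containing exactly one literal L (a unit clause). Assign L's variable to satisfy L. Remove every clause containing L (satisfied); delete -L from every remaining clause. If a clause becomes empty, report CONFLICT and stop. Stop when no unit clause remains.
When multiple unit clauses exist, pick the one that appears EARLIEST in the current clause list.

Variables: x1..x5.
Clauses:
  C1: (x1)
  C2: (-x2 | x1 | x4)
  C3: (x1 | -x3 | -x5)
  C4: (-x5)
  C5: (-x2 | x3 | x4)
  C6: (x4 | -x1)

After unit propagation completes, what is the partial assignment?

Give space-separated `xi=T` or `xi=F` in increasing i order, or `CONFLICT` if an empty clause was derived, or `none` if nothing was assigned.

Answer: x1=T x4=T x5=F

Derivation:
unit clause [1] forces x1=T; simplify:
  drop -1 from [4, -1] -> [4]
  satisfied 3 clause(s); 3 remain; assigned so far: [1]
unit clause [-5] forces x5=F; simplify:
  satisfied 1 clause(s); 2 remain; assigned so far: [1, 5]
unit clause [4] forces x4=T; simplify:
  satisfied 2 clause(s); 0 remain; assigned so far: [1, 4, 5]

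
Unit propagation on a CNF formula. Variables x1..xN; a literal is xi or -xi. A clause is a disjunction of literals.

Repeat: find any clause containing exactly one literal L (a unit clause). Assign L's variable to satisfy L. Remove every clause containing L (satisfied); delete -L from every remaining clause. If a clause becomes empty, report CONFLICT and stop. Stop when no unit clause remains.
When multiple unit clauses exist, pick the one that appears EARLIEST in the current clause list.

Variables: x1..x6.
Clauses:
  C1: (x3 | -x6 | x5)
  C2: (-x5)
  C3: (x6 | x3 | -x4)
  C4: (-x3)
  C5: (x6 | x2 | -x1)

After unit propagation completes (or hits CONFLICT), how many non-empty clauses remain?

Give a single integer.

Answer: 1

Derivation:
unit clause [-5] forces x5=F; simplify:
  drop 5 from [3, -6, 5] -> [3, -6]
  satisfied 1 clause(s); 4 remain; assigned so far: [5]
unit clause [-3] forces x3=F; simplify:
  drop 3 from [3, -6] -> [-6]
  drop 3 from [6, 3, -4] -> [6, -4]
  satisfied 1 clause(s); 3 remain; assigned so far: [3, 5]
unit clause [-6] forces x6=F; simplify:
  drop 6 from [6, -4] -> [-4]
  drop 6 from [6, 2, -1] -> [2, -1]
  satisfied 1 clause(s); 2 remain; assigned so far: [3, 5, 6]
unit clause [-4] forces x4=F; simplify:
  satisfied 1 clause(s); 1 remain; assigned so far: [3, 4, 5, 6]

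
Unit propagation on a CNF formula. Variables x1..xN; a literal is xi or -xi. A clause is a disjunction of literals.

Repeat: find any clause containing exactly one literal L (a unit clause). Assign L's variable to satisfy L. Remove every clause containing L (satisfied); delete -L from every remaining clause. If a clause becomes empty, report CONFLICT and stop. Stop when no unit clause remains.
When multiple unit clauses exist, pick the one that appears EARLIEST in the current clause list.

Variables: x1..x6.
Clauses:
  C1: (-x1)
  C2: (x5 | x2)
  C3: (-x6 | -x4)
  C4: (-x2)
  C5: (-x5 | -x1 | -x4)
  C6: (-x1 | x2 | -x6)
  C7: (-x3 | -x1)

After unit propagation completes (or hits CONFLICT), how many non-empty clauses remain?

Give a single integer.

Answer: 1

Derivation:
unit clause [-1] forces x1=F; simplify:
  satisfied 4 clause(s); 3 remain; assigned so far: [1]
unit clause [-2] forces x2=F; simplify:
  drop 2 from [5, 2] -> [5]
  satisfied 1 clause(s); 2 remain; assigned so far: [1, 2]
unit clause [5] forces x5=T; simplify:
  satisfied 1 clause(s); 1 remain; assigned so far: [1, 2, 5]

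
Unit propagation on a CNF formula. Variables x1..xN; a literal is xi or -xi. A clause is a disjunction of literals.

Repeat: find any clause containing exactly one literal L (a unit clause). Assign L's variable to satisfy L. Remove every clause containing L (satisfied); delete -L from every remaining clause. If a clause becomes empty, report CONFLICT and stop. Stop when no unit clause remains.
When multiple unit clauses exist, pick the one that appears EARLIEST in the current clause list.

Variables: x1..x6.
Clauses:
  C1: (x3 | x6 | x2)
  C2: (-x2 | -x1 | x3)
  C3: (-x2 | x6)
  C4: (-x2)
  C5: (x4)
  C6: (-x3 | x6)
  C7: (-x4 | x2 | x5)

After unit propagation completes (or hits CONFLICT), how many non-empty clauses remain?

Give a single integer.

Answer: 2

Derivation:
unit clause [-2] forces x2=F; simplify:
  drop 2 from [3, 6, 2] -> [3, 6]
  drop 2 from [-4, 2, 5] -> [-4, 5]
  satisfied 3 clause(s); 4 remain; assigned so far: [2]
unit clause [4] forces x4=T; simplify:
  drop -4 from [-4, 5] -> [5]
  satisfied 1 clause(s); 3 remain; assigned so far: [2, 4]
unit clause [5] forces x5=T; simplify:
  satisfied 1 clause(s); 2 remain; assigned so far: [2, 4, 5]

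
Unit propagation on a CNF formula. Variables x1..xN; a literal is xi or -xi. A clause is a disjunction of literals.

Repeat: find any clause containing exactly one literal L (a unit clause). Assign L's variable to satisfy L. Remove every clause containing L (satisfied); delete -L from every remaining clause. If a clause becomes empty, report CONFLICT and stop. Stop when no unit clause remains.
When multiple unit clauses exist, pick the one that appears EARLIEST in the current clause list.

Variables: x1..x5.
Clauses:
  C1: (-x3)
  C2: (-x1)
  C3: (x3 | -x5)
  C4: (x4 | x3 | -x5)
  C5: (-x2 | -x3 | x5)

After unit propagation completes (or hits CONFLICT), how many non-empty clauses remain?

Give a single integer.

Answer: 0

Derivation:
unit clause [-3] forces x3=F; simplify:
  drop 3 from [3, -5] -> [-5]
  drop 3 from [4, 3, -5] -> [4, -5]
  satisfied 2 clause(s); 3 remain; assigned so far: [3]
unit clause [-1] forces x1=F; simplify:
  satisfied 1 clause(s); 2 remain; assigned so far: [1, 3]
unit clause [-5] forces x5=F; simplify:
  satisfied 2 clause(s); 0 remain; assigned so far: [1, 3, 5]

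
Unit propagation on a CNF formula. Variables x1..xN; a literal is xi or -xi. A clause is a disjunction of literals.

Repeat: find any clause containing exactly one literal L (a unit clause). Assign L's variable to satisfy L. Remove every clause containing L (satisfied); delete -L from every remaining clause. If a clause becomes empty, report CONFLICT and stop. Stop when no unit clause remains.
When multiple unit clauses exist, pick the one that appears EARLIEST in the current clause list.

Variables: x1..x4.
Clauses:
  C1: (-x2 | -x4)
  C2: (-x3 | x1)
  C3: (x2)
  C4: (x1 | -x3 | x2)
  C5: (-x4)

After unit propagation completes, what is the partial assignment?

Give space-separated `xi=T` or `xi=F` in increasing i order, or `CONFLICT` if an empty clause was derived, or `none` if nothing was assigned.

Answer: x2=T x4=F

Derivation:
unit clause [2] forces x2=T; simplify:
  drop -2 from [-2, -4] -> [-4]
  satisfied 2 clause(s); 3 remain; assigned so far: [2]
unit clause [-4] forces x4=F; simplify:
  satisfied 2 clause(s); 1 remain; assigned so far: [2, 4]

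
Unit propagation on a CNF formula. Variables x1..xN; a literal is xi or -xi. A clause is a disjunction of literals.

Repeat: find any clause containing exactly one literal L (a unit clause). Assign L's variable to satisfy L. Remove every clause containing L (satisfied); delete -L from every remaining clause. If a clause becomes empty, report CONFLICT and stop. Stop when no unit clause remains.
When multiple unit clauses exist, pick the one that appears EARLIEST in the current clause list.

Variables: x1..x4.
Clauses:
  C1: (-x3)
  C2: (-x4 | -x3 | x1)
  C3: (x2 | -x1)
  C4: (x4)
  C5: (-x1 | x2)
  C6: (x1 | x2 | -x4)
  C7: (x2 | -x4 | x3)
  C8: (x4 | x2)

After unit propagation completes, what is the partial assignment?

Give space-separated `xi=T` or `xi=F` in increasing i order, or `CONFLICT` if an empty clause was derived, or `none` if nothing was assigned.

Answer: x2=T x3=F x4=T

Derivation:
unit clause [-3] forces x3=F; simplify:
  drop 3 from [2, -4, 3] -> [2, -4]
  satisfied 2 clause(s); 6 remain; assigned so far: [3]
unit clause [4] forces x4=T; simplify:
  drop -4 from [1, 2, -4] -> [1, 2]
  drop -4 from [2, -4] -> [2]
  satisfied 2 clause(s); 4 remain; assigned so far: [3, 4]
unit clause [2] forces x2=T; simplify:
  satisfied 4 clause(s); 0 remain; assigned so far: [2, 3, 4]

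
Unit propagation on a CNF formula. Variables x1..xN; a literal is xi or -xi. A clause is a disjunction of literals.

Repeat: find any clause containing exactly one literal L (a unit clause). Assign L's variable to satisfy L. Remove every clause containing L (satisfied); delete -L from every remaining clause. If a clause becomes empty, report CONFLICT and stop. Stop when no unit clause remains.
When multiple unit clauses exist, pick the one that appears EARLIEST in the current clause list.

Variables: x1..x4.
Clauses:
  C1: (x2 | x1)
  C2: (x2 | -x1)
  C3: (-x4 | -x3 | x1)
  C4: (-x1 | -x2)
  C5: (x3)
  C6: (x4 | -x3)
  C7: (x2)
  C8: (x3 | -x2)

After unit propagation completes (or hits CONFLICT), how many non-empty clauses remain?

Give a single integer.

unit clause [3] forces x3=T; simplify:
  drop -3 from [-4, -3, 1] -> [-4, 1]
  drop -3 from [4, -3] -> [4]
  satisfied 2 clause(s); 6 remain; assigned so far: [3]
unit clause [4] forces x4=T; simplify:
  drop -4 from [-4, 1] -> [1]
  satisfied 1 clause(s); 5 remain; assigned so far: [3, 4]
unit clause [1] forces x1=T; simplify:
  drop -1 from [2, -1] -> [2]
  drop -1 from [-1, -2] -> [-2]
  satisfied 2 clause(s); 3 remain; assigned so far: [1, 3, 4]
unit clause [2] forces x2=T; simplify:
  drop -2 from [-2] -> [] (empty!)
  satisfied 2 clause(s); 1 remain; assigned so far: [1, 2, 3, 4]
CONFLICT (empty clause)

Answer: 0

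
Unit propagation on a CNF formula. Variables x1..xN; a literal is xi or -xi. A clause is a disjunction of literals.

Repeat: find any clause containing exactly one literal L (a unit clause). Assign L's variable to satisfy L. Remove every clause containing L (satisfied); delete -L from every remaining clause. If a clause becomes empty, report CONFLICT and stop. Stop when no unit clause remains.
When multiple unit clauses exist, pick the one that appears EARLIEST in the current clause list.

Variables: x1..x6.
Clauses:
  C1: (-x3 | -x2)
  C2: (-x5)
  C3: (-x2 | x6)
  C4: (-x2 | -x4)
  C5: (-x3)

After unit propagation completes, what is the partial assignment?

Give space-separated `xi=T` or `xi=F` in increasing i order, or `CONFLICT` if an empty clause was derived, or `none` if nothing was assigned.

Answer: x3=F x5=F

Derivation:
unit clause [-5] forces x5=F; simplify:
  satisfied 1 clause(s); 4 remain; assigned so far: [5]
unit clause [-3] forces x3=F; simplify:
  satisfied 2 clause(s); 2 remain; assigned so far: [3, 5]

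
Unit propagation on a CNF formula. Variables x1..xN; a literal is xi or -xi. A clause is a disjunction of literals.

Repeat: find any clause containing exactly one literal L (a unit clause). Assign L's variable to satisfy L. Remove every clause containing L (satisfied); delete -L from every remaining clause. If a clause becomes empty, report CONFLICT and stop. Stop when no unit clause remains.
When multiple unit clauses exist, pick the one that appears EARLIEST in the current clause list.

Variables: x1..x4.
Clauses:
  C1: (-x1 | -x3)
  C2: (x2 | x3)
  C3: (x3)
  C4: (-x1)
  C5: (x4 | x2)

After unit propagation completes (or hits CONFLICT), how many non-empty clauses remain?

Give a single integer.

Answer: 1

Derivation:
unit clause [3] forces x3=T; simplify:
  drop -3 from [-1, -3] -> [-1]
  satisfied 2 clause(s); 3 remain; assigned so far: [3]
unit clause [-1] forces x1=F; simplify:
  satisfied 2 clause(s); 1 remain; assigned so far: [1, 3]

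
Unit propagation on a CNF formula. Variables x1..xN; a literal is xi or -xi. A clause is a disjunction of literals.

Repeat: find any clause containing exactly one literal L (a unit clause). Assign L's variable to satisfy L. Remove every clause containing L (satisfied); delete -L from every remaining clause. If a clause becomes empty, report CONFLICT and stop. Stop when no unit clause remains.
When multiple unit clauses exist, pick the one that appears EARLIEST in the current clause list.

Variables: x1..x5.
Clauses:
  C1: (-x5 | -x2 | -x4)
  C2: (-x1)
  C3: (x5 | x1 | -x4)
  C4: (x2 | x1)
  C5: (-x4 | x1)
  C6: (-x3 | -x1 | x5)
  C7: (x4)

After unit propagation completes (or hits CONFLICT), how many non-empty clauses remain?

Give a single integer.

Answer: 0

Derivation:
unit clause [-1] forces x1=F; simplify:
  drop 1 from [5, 1, -4] -> [5, -4]
  drop 1 from [2, 1] -> [2]
  drop 1 from [-4, 1] -> [-4]
  satisfied 2 clause(s); 5 remain; assigned so far: [1]
unit clause [2] forces x2=T; simplify:
  drop -2 from [-5, -2, -4] -> [-5, -4]
  satisfied 1 clause(s); 4 remain; assigned so far: [1, 2]
unit clause [-4] forces x4=F; simplify:
  drop 4 from [4] -> [] (empty!)
  satisfied 3 clause(s); 1 remain; assigned so far: [1, 2, 4]
CONFLICT (empty clause)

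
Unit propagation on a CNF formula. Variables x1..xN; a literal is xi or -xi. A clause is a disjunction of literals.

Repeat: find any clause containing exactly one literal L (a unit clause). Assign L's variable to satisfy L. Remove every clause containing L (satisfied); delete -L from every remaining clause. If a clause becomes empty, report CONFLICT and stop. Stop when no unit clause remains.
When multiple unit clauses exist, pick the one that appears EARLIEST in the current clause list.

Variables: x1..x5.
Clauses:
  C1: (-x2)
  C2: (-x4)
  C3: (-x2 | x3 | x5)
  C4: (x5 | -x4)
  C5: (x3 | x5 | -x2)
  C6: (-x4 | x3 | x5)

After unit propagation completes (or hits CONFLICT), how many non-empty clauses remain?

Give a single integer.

Answer: 0

Derivation:
unit clause [-2] forces x2=F; simplify:
  satisfied 3 clause(s); 3 remain; assigned so far: [2]
unit clause [-4] forces x4=F; simplify:
  satisfied 3 clause(s); 0 remain; assigned so far: [2, 4]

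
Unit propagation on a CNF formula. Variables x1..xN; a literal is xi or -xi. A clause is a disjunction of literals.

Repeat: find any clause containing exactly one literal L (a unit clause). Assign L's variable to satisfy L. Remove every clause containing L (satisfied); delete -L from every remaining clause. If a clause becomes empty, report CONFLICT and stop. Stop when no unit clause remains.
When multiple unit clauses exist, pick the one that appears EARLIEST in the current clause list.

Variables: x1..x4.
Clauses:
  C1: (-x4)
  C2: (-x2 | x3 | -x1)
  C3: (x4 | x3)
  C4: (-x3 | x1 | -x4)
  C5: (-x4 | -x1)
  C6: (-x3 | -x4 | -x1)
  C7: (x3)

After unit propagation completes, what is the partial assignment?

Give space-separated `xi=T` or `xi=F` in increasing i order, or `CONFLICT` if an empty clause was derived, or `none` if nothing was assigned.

unit clause [-4] forces x4=F; simplify:
  drop 4 from [4, 3] -> [3]
  satisfied 4 clause(s); 3 remain; assigned so far: [4]
unit clause [3] forces x3=T; simplify:
  satisfied 3 clause(s); 0 remain; assigned so far: [3, 4]

Answer: x3=T x4=F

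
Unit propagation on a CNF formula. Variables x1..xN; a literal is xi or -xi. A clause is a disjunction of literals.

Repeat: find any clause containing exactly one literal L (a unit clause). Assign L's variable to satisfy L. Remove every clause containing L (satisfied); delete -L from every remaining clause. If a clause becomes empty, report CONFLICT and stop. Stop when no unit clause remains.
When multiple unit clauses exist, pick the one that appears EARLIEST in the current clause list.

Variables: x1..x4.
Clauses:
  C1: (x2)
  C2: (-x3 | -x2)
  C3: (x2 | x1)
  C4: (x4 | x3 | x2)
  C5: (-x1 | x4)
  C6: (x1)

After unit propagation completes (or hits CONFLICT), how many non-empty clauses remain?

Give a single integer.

unit clause [2] forces x2=T; simplify:
  drop -2 from [-3, -2] -> [-3]
  satisfied 3 clause(s); 3 remain; assigned so far: [2]
unit clause [-3] forces x3=F; simplify:
  satisfied 1 clause(s); 2 remain; assigned so far: [2, 3]
unit clause [1] forces x1=T; simplify:
  drop -1 from [-1, 4] -> [4]
  satisfied 1 clause(s); 1 remain; assigned so far: [1, 2, 3]
unit clause [4] forces x4=T; simplify:
  satisfied 1 clause(s); 0 remain; assigned so far: [1, 2, 3, 4]

Answer: 0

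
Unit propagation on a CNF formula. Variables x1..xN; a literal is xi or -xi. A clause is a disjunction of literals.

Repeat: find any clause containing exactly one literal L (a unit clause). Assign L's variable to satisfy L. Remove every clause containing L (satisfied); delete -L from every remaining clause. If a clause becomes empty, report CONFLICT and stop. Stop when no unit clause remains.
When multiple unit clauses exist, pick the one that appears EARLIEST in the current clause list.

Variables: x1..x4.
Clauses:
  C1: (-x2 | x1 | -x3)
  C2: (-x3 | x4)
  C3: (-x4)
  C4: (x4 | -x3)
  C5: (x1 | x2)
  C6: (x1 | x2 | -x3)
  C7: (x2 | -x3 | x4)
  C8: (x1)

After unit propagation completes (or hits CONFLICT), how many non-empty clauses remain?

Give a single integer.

Answer: 0

Derivation:
unit clause [-4] forces x4=F; simplify:
  drop 4 from [-3, 4] -> [-3]
  drop 4 from [4, -3] -> [-3]
  drop 4 from [2, -3, 4] -> [2, -3]
  satisfied 1 clause(s); 7 remain; assigned so far: [4]
unit clause [-3] forces x3=F; simplify:
  satisfied 5 clause(s); 2 remain; assigned so far: [3, 4]
unit clause [1] forces x1=T; simplify:
  satisfied 2 clause(s); 0 remain; assigned so far: [1, 3, 4]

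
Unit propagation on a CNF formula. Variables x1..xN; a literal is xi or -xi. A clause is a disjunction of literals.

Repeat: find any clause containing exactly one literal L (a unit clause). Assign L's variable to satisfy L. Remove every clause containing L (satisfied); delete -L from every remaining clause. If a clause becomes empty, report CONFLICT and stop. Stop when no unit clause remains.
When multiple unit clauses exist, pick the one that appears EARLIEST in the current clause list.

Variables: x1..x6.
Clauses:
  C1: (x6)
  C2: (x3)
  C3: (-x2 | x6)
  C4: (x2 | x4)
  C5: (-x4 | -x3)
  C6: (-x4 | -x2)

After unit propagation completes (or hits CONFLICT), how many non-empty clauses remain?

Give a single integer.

unit clause [6] forces x6=T; simplify:
  satisfied 2 clause(s); 4 remain; assigned so far: [6]
unit clause [3] forces x3=T; simplify:
  drop -3 from [-4, -3] -> [-4]
  satisfied 1 clause(s); 3 remain; assigned so far: [3, 6]
unit clause [-4] forces x4=F; simplify:
  drop 4 from [2, 4] -> [2]
  satisfied 2 clause(s); 1 remain; assigned so far: [3, 4, 6]
unit clause [2] forces x2=T; simplify:
  satisfied 1 clause(s); 0 remain; assigned so far: [2, 3, 4, 6]

Answer: 0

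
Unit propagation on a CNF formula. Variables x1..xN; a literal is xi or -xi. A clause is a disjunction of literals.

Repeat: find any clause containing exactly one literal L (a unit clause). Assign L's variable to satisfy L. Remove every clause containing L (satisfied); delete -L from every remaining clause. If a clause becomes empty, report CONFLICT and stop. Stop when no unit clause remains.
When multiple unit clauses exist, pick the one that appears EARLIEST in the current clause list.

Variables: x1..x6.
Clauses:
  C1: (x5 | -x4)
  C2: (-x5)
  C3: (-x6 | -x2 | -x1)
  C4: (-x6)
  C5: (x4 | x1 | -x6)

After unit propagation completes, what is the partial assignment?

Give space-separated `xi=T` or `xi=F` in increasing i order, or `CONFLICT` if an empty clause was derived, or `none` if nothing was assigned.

unit clause [-5] forces x5=F; simplify:
  drop 5 from [5, -4] -> [-4]
  satisfied 1 clause(s); 4 remain; assigned so far: [5]
unit clause [-4] forces x4=F; simplify:
  drop 4 from [4, 1, -6] -> [1, -6]
  satisfied 1 clause(s); 3 remain; assigned so far: [4, 5]
unit clause [-6] forces x6=F; simplify:
  satisfied 3 clause(s); 0 remain; assigned so far: [4, 5, 6]

Answer: x4=F x5=F x6=F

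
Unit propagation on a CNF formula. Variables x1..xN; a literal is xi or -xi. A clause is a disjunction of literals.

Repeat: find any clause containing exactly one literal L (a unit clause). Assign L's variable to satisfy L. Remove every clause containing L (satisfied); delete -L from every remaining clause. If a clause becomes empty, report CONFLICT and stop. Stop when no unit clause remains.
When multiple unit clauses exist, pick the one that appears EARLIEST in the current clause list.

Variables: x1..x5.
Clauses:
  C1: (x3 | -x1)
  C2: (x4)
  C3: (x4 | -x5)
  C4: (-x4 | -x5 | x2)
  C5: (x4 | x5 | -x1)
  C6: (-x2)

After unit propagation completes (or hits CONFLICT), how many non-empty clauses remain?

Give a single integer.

Answer: 1

Derivation:
unit clause [4] forces x4=T; simplify:
  drop -4 from [-4, -5, 2] -> [-5, 2]
  satisfied 3 clause(s); 3 remain; assigned so far: [4]
unit clause [-2] forces x2=F; simplify:
  drop 2 from [-5, 2] -> [-5]
  satisfied 1 clause(s); 2 remain; assigned so far: [2, 4]
unit clause [-5] forces x5=F; simplify:
  satisfied 1 clause(s); 1 remain; assigned so far: [2, 4, 5]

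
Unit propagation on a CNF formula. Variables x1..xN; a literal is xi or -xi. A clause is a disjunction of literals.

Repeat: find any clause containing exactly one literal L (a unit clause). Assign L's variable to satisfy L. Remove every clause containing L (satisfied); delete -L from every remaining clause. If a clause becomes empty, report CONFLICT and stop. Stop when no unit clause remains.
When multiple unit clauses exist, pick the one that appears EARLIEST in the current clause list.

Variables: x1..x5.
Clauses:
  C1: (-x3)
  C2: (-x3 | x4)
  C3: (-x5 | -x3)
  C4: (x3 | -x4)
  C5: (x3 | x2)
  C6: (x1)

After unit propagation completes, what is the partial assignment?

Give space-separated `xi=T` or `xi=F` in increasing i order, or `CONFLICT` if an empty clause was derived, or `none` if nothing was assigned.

unit clause [-3] forces x3=F; simplify:
  drop 3 from [3, -4] -> [-4]
  drop 3 from [3, 2] -> [2]
  satisfied 3 clause(s); 3 remain; assigned so far: [3]
unit clause [-4] forces x4=F; simplify:
  satisfied 1 clause(s); 2 remain; assigned so far: [3, 4]
unit clause [2] forces x2=T; simplify:
  satisfied 1 clause(s); 1 remain; assigned so far: [2, 3, 4]
unit clause [1] forces x1=T; simplify:
  satisfied 1 clause(s); 0 remain; assigned so far: [1, 2, 3, 4]

Answer: x1=T x2=T x3=F x4=F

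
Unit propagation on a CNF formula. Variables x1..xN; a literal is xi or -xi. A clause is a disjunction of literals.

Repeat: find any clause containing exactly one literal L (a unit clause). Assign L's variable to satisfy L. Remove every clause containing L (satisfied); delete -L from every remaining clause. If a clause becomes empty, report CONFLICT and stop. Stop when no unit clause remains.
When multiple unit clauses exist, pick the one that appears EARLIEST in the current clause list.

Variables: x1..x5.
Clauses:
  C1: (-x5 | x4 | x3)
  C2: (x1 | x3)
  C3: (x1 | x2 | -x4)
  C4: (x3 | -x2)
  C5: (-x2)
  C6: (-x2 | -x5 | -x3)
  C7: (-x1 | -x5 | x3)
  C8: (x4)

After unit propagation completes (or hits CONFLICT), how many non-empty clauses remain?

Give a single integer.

Answer: 1

Derivation:
unit clause [-2] forces x2=F; simplify:
  drop 2 from [1, 2, -4] -> [1, -4]
  satisfied 3 clause(s); 5 remain; assigned so far: [2]
unit clause [4] forces x4=T; simplify:
  drop -4 from [1, -4] -> [1]
  satisfied 2 clause(s); 3 remain; assigned so far: [2, 4]
unit clause [1] forces x1=T; simplify:
  drop -1 from [-1, -5, 3] -> [-5, 3]
  satisfied 2 clause(s); 1 remain; assigned so far: [1, 2, 4]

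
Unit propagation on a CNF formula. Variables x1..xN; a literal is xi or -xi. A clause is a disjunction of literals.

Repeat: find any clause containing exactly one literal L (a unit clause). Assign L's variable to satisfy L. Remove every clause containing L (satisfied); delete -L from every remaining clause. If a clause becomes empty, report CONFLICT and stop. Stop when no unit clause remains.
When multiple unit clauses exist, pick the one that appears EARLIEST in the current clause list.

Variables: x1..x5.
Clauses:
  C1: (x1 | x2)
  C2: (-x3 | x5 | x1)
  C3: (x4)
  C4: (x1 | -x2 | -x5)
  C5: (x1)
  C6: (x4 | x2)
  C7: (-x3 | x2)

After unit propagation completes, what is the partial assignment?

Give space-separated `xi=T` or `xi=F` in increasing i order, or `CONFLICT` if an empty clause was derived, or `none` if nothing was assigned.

Answer: x1=T x4=T

Derivation:
unit clause [4] forces x4=T; simplify:
  satisfied 2 clause(s); 5 remain; assigned so far: [4]
unit clause [1] forces x1=T; simplify:
  satisfied 4 clause(s); 1 remain; assigned so far: [1, 4]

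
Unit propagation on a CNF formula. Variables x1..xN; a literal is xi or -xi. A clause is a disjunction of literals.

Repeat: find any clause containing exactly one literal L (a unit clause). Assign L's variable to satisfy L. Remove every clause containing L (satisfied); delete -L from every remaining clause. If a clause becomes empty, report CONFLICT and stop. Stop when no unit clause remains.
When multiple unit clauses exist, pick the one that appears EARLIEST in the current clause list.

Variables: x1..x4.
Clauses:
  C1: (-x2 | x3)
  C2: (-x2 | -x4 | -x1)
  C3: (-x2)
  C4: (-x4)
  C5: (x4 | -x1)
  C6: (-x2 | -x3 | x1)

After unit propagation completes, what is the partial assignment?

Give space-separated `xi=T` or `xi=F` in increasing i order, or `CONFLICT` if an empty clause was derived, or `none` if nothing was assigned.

Answer: x1=F x2=F x4=F

Derivation:
unit clause [-2] forces x2=F; simplify:
  satisfied 4 clause(s); 2 remain; assigned so far: [2]
unit clause [-4] forces x4=F; simplify:
  drop 4 from [4, -1] -> [-1]
  satisfied 1 clause(s); 1 remain; assigned so far: [2, 4]
unit clause [-1] forces x1=F; simplify:
  satisfied 1 clause(s); 0 remain; assigned so far: [1, 2, 4]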